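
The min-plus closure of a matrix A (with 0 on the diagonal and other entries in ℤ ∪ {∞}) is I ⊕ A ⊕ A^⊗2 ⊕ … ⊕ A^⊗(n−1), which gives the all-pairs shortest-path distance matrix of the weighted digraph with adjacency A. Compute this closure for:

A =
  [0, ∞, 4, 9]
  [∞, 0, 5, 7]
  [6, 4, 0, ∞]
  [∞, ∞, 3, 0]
Closure =
  [0, 8, 4, 9]
  [11, 0, 5, 7]
  [6, 4, 0, 11]
  [9, 7, 3, 0]

This is the Floyd-Warshall all-pairs shortest-path computation. For each intermediate vertex k = 0, 1, …, 3, update dist[i][j] ← min(dist[i][j], dist[i][k] + dist[k][j]). The final matrix gives, for each (i, j), the minimum total weight of any directed path from i to j (possibly empty when i = j).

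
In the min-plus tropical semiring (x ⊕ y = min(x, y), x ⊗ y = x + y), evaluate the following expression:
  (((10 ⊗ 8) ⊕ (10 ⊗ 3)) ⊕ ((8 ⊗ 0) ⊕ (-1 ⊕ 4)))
(((10 ⊗ 8) ⊕ (10 ⊗ 3)) ⊕ ((8 ⊗ 0) ⊕ (-1 ⊕ 4))) = -1

Expand innermost to outermost. Recall ⊕ takes the minimum of its arguments and ⊗ takes their sum. Working out the expression (((10 ⊗ 8) ⊕ (10 ⊗ 3)) ⊕ ((8 ⊗ 0) ⊕ (-1 ⊕ 4))) gives -1.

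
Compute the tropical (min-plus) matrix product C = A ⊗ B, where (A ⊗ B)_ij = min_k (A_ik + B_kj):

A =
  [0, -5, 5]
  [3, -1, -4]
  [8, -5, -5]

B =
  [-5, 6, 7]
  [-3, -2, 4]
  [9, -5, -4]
A ⊗ B =
  [-8, -7, -1]
  [-4, -9, -8]
  [-8, -10, -9]

Apply the min-plus product entry-by-entry:
  C[0][0] = min over k of (A[0][0] + B[0][0] = 0 + -5 = -5, A[0][1] + B[1][0] = -5 + -3 = -8, A[0][2] + B[2][0] = 5 + 9 = 14) = -8 (attained at k = 1)
  C[0][1] = min over k of (A[0][0] + B[0][1] = 0 + 6 = 6, A[0][1] + B[1][1] = -5 + -2 = -7, A[0][2] + B[2][1] = 5 + -5 = 0) = -7 (attained at k = 1)
  C[0][2] = min over k of (A[0][0] + B[0][2] = 0 + 7 = 7, A[0][1] + B[1][2] = -5 + 4 = -1, A[0][2] + B[2][2] = 5 + -4 = 1) = -1 (attained at k = 1)
  C[1][0] = min over k of (A[1][0] + B[0][0] = 3 + -5 = -2, A[1][1] + B[1][0] = -1 + -3 = -4, A[1][2] + B[2][0] = -4 + 9 = 5) = -4 (attained at k = 1)
  C[1][1] = min over k of (A[1][0] + B[0][1] = 3 + 6 = 9, A[1][1] + B[1][1] = -1 + -2 = -3, A[1][2] + B[2][1] = -4 + -5 = -9) = -9 (attained at k = 2)
  C[1][2] = min over k of (A[1][0] + B[0][2] = 3 + 7 = 10, A[1][1] + B[1][2] = -1 + 4 = 3, A[1][2] + B[2][2] = -4 + -4 = -8) = -8 (attained at k = 2)
  C[2][0] = min over k of (A[2][0] + B[0][0] = 8 + -5 = 3, A[2][1] + B[1][0] = -5 + -3 = -8, A[2][2] + B[2][0] = -5 + 9 = 4) = -8 (attained at k = 1)
  C[2][1] = min over k of (A[2][0] + B[0][1] = 8 + 6 = 14, A[2][1] + B[1][1] = -5 + -2 = -7, A[2][2] + B[2][1] = -5 + -5 = -10) = -10 (attained at k = 2)
  C[2][2] = min over k of (A[2][0] + B[0][2] = 8 + 7 = 15, A[2][1] + B[1][2] = -5 + 4 = -1, A[2][2] + B[2][2] = -5 + -4 = -9) = -9 (attained at k = 2)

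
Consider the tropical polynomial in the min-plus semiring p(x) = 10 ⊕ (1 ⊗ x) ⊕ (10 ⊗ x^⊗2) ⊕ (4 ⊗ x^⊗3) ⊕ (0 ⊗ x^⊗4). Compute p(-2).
p(-2) = -8

A tropical monomial a ⊗ x^⊗i evaluates to a + i · x. Evaluating each term at x = -2:
  Term 0 contributes 10 + 0 · -2 = 10
  Term 1 contributes 1 + 1 · -2 = -1
  Term 2 contributes 10 + 2 · -2 = 6
  Term 3 contributes 4 + 3 · -2 = -2
  Term 4 contributes 0 + 4 · -2 = -8
p(-2) = ⊕ of these = min[10, -1, 6, -2, -8] = -8.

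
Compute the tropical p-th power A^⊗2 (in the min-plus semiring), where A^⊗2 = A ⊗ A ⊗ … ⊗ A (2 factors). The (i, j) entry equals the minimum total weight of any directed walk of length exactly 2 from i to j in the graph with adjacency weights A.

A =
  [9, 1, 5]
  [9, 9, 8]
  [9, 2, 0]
A^⊗2 =
  [10, 7, 5]
  [17, 10, 8]
  [9, 2, 0]

Each entry (A^⊗2)_ij equals the minimum over all length-2 walks i = v_0 → v_1 → … → v_2 = j of Σ_t A[v_t][v_{t+1}]. For example, for (i, j) = (0, 2) we minimise over 3 possible intermediate vertex sequences; the minimum is 5, attained along the walk 0 → 2 → 2.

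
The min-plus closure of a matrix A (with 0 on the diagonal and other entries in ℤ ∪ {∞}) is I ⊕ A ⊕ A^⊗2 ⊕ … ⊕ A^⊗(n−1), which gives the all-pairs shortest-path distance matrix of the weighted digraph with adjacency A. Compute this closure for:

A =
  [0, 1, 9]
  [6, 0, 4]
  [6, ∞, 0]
Closure =
  [0, 1, 5]
  [6, 0, 4]
  [6, 7, 0]

This is the Floyd-Warshall all-pairs shortest-path computation. For each intermediate vertex k = 0, 1, …, 2, update dist[i][j] ← min(dist[i][j], dist[i][k] + dist[k][j]). The final matrix gives, for each (i, j), the minimum total weight of any directed path from i to j (possibly empty when i = j).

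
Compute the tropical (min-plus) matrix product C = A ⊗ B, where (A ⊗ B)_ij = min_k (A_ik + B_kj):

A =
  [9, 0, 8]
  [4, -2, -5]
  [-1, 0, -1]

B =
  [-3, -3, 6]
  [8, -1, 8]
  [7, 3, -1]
A ⊗ B =
  [6, -1, 7]
  [1, -3, -6]
  [-4, -4, -2]

Apply the min-plus product entry-by-entry:
  C[0][0] = min over k of (A[0][0] + B[0][0] = 9 + -3 = 6, A[0][1] + B[1][0] = 0 + 8 = 8, A[0][2] + B[2][0] = 8 + 7 = 15) = 6 (attained at k = 0)
  C[0][1] = min over k of (A[0][0] + B[0][1] = 9 + -3 = 6, A[0][1] + B[1][1] = 0 + -1 = -1, A[0][2] + B[2][1] = 8 + 3 = 11) = -1 (attained at k = 1)
  C[0][2] = min over k of (A[0][0] + B[0][2] = 9 + 6 = 15, A[0][1] + B[1][2] = 0 + 8 = 8, A[0][2] + B[2][2] = 8 + -1 = 7) = 7 (attained at k = 2)
  C[1][0] = min over k of (A[1][0] + B[0][0] = 4 + -3 = 1, A[1][1] + B[1][0] = -2 + 8 = 6, A[1][2] + B[2][0] = -5 + 7 = 2) = 1 (attained at k = 0)
  C[1][1] = min over k of (A[1][0] + B[0][1] = 4 + -3 = 1, A[1][1] + B[1][1] = -2 + -1 = -3, A[1][2] + B[2][1] = -5 + 3 = -2) = -3 (attained at k = 1)
  C[1][2] = min over k of (A[1][0] + B[0][2] = 4 + 6 = 10, A[1][1] + B[1][2] = -2 + 8 = 6, A[1][2] + B[2][2] = -5 + -1 = -6) = -6 (attained at k = 2)
  C[2][0] = min over k of (A[2][0] + B[0][0] = -1 + -3 = -4, A[2][1] + B[1][0] = 0 + 8 = 8, A[2][2] + B[2][0] = -1 + 7 = 6) = -4 (attained at k = 0)
  C[2][1] = min over k of (A[2][0] + B[0][1] = -1 + -3 = -4, A[2][1] + B[1][1] = 0 + -1 = -1, A[2][2] + B[2][1] = -1 + 3 = 2) = -4 (attained at k = 0)
  C[2][2] = min over k of (A[2][0] + B[0][2] = -1 + 6 = 5, A[2][1] + B[1][2] = 0 + 8 = 8, A[2][2] + B[2][2] = -1 + -1 = -2) = -2 (attained at k = 2)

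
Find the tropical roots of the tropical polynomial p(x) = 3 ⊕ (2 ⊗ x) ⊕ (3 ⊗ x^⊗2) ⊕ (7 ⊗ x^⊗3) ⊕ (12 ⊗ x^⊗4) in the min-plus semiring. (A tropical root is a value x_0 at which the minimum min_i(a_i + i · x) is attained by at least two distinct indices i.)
Roots: {-5, -4, -1, 1}

Each tropical root is a break point of the lower envelope of the lines y = a_i + i · x (there are 5 lines, with slopes 0, 1, ..., 4). Only the lines that attain the minimum somewhere contribute to roots; other lines are dominated. Here the surviving (envelope) indices are i = 4, i = 3, i = 2, i = 1, i = 0.
Intersections between consecutive envelope lines give the roots: for adjacent envelope indices i < j the intersection is x = (a_i − a_j) / (j − i). Reading off the sorted break points: {-5, -4, -1, 1}.
Verification: at each break x_0, at least two indices attain the minimum of min_i(a_i + i · x_0).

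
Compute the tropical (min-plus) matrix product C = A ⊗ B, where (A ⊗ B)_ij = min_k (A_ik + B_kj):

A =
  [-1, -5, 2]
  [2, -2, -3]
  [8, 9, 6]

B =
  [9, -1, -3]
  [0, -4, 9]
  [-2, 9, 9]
A ⊗ B =
  [-5, -9, -4]
  [-5, -6, -1]
  [4, 5, 5]

Apply the min-plus product entry-by-entry:
  C[0][0] = min over k of (A[0][0] + B[0][0] = -1 + 9 = 8, A[0][1] + B[1][0] = -5 + 0 = -5, A[0][2] + B[2][0] = 2 + -2 = 0) = -5 (attained at k = 1)
  C[0][1] = min over k of (A[0][0] + B[0][1] = -1 + -1 = -2, A[0][1] + B[1][1] = -5 + -4 = -9, A[0][2] + B[2][1] = 2 + 9 = 11) = -9 (attained at k = 1)
  C[0][2] = min over k of (A[0][0] + B[0][2] = -1 + -3 = -4, A[0][1] + B[1][2] = -5 + 9 = 4, A[0][2] + B[2][2] = 2 + 9 = 11) = -4 (attained at k = 0)
  C[1][0] = min over k of (A[1][0] + B[0][0] = 2 + 9 = 11, A[1][1] + B[1][0] = -2 + 0 = -2, A[1][2] + B[2][0] = -3 + -2 = -5) = -5 (attained at k = 2)
  C[1][1] = min over k of (A[1][0] + B[0][1] = 2 + -1 = 1, A[1][1] + B[1][1] = -2 + -4 = -6, A[1][2] + B[2][1] = -3 + 9 = 6) = -6 (attained at k = 1)
  C[1][2] = min over k of (A[1][0] + B[0][2] = 2 + -3 = -1, A[1][1] + B[1][2] = -2 + 9 = 7, A[1][2] + B[2][2] = -3 + 9 = 6) = -1 (attained at k = 0)
  C[2][0] = min over k of (A[2][0] + B[0][0] = 8 + 9 = 17, A[2][1] + B[1][0] = 9 + 0 = 9, A[2][2] + B[2][0] = 6 + -2 = 4) = 4 (attained at k = 2)
  C[2][1] = min over k of (A[2][0] + B[0][1] = 8 + -1 = 7, A[2][1] + B[1][1] = 9 + -4 = 5, A[2][2] + B[2][1] = 6 + 9 = 15) = 5 (attained at k = 1)
  C[2][2] = min over k of (A[2][0] + B[0][2] = 8 + -3 = 5, A[2][1] + B[1][2] = 9 + 9 = 18, A[2][2] + B[2][2] = 6 + 9 = 15) = 5 (attained at k = 0)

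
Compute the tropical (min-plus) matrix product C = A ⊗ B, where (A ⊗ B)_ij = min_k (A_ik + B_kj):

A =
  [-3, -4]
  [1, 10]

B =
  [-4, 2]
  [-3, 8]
A ⊗ B =
  [-7, -1]
  [-3, 3]

Apply the min-plus product entry-by-entry:
  C[0][0] = min over k of (A[0][0] + B[0][0] = -3 + -4 = -7, A[0][1] + B[1][0] = -4 + -3 = -7) = -7 (attained at k = 0)
  C[0][1] = min over k of (A[0][0] + B[0][1] = -3 + 2 = -1, A[0][1] + B[1][1] = -4 + 8 = 4) = -1 (attained at k = 0)
  C[1][0] = min over k of (A[1][0] + B[0][0] = 1 + -4 = -3, A[1][1] + B[1][0] = 10 + -3 = 7) = -3 (attained at k = 0)
  C[1][1] = min over k of (A[1][0] + B[0][1] = 1 + 2 = 3, A[1][1] + B[1][1] = 10 + 8 = 18) = 3 (attained at k = 0)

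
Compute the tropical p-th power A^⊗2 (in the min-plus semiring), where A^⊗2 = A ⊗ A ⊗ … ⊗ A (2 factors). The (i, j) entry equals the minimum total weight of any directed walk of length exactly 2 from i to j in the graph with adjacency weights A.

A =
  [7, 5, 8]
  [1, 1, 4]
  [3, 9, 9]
A^⊗2 =
  [6, 6, 9]
  [2, 2, 5]
  [10, 8, 11]

Each entry (A^⊗2)_ij equals the minimum over all length-2 walks i = v_0 → v_1 → … → v_2 = j of Σ_t A[v_t][v_{t+1}]. For example, for (i, j) = (0, 2) we minimise over 3 possible intermediate vertex sequences; the minimum is 9, attained along the walk 0 → 1 → 2.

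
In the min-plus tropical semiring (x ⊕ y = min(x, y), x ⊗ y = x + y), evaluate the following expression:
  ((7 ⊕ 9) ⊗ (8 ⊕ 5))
((7 ⊕ 9) ⊗ (8 ⊕ 5)) = 12

Expand innermost to outermost. Recall ⊕ takes the minimum of its arguments and ⊗ takes their sum. Working out the expression ((7 ⊕ 9) ⊗ (8 ⊕ 5)) gives 12.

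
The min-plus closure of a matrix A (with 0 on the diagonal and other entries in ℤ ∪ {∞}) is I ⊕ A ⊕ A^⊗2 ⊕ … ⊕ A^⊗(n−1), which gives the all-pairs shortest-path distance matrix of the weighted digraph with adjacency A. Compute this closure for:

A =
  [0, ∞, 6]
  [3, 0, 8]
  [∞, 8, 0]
Closure =
  [0, 14, 6]
  [3, 0, 8]
  [11, 8, 0]

This is the Floyd-Warshall all-pairs shortest-path computation. For each intermediate vertex k = 0, 1, …, 2, update dist[i][j] ← min(dist[i][j], dist[i][k] + dist[k][j]). The final matrix gives, for each (i, j), the minimum total weight of any directed path from i to j (possibly empty when i = j).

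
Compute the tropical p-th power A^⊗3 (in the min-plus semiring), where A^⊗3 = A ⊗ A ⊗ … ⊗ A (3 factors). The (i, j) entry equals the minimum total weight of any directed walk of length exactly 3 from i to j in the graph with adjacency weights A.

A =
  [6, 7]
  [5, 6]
A^⊗3 =
  [18, 19]
  [17, 18]

Each entry (A^⊗3)_ij equals the minimum over all length-3 walks i = v_0 → v_1 → … → v_3 = j of Σ_t A[v_t][v_{t+1}]. For example, for (i, j) = (0, 1) we minimise over 4 possible intermediate vertex sequences; the minimum is 19, attained along the walk 0 → 0 → 0 → 1.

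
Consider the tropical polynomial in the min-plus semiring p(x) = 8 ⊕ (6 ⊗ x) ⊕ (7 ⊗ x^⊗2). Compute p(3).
p(3) = 8

A tropical monomial a ⊗ x^⊗i evaluates to a + i · x. Evaluating each term at x = 3:
  Term 0 contributes 8 + 0 · 3 = 8
  Term 1 contributes 6 + 1 · 3 = 9
  Term 2 contributes 7 + 2 · 3 = 13
p(3) = ⊕ of these = min[8, 9, 13] = 8.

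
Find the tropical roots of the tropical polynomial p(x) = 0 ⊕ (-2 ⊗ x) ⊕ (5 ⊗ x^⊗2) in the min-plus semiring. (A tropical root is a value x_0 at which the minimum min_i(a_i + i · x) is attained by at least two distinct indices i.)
Roots: {-7, 2}

Each tropical root is a break point of the lower envelope of the lines y = a_i + i · x (there are 3 lines, with slopes 0, 1, ..., 2). Only the lines that attain the minimum somewhere contribute to roots; other lines are dominated. Here the surviving (envelope) indices are i = 2, i = 1, i = 0.
Intersections between consecutive envelope lines give the roots: for adjacent envelope indices i < j the intersection is x = (a_i − a_j) / (j − i). Reading off the sorted break points: {-7, 2}.
Verification: at each break x_0, at least two indices attain the minimum of min_i(a_i + i · x_0).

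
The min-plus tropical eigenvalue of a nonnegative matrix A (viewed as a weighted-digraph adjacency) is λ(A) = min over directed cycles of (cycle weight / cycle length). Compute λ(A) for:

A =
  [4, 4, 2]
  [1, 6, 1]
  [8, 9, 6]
λ(A) = 5/2

Enumerate directed cycles and compute their means (weight / length). Sample:
  cycle 0 → 0: weight = 4, length = 1, mean = 4/1 ≈ 4.000
  cycle 1 → 1: weight = 6, length = 1, mean = 6/1 ≈ 6.000
  cycle 2 → 2: weight = 6, length = 1, mean = 6/1 ≈ 6.000
  cycle 0 → 1 → 0: weight = 5, length = 2, mean = 5/2 ≈ 2.500
  cycle 0 → 2 → 0: weight = 10, length = 2, mean = 10/2 ≈ 5.000
  cycle 1 → 0 → 1: weight = 5, length = 2, mean = 5/2 ≈ 2.500
Minimum mean = 2.500, attained e.g. along the cycle 0 → 1 → 0 with weight 5 and length 2. So λ(A) = 5/2 = 5/2.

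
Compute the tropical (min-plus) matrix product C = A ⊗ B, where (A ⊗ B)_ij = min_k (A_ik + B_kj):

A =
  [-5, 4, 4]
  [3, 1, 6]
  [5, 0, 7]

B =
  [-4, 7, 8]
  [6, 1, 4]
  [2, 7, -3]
A ⊗ B =
  [-9, 2, 1]
  [-1, 2, 3]
  [1, 1, 4]

Apply the min-plus product entry-by-entry:
  C[0][0] = min over k of (A[0][0] + B[0][0] = -5 + -4 = -9, A[0][1] + B[1][0] = 4 + 6 = 10, A[0][2] + B[2][0] = 4 + 2 = 6) = -9 (attained at k = 0)
  C[0][1] = min over k of (A[0][0] + B[0][1] = -5 + 7 = 2, A[0][1] + B[1][1] = 4 + 1 = 5, A[0][2] + B[2][1] = 4 + 7 = 11) = 2 (attained at k = 0)
  C[0][2] = min over k of (A[0][0] + B[0][2] = -5 + 8 = 3, A[0][1] + B[1][2] = 4 + 4 = 8, A[0][2] + B[2][2] = 4 + -3 = 1) = 1 (attained at k = 2)
  C[1][0] = min over k of (A[1][0] + B[0][0] = 3 + -4 = -1, A[1][1] + B[1][0] = 1 + 6 = 7, A[1][2] + B[2][0] = 6 + 2 = 8) = -1 (attained at k = 0)
  C[1][1] = min over k of (A[1][0] + B[0][1] = 3 + 7 = 10, A[1][1] + B[1][1] = 1 + 1 = 2, A[1][2] + B[2][1] = 6 + 7 = 13) = 2 (attained at k = 1)
  C[1][2] = min over k of (A[1][0] + B[0][2] = 3 + 8 = 11, A[1][1] + B[1][2] = 1 + 4 = 5, A[1][2] + B[2][2] = 6 + -3 = 3) = 3 (attained at k = 2)
  C[2][0] = min over k of (A[2][0] + B[0][0] = 5 + -4 = 1, A[2][1] + B[1][0] = 0 + 6 = 6, A[2][2] + B[2][0] = 7 + 2 = 9) = 1 (attained at k = 0)
  C[2][1] = min over k of (A[2][0] + B[0][1] = 5 + 7 = 12, A[2][1] + B[1][1] = 0 + 1 = 1, A[2][2] + B[2][1] = 7 + 7 = 14) = 1 (attained at k = 1)
  C[2][2] = min over k of (A[2][0] + B[0][2] = 5 + 8 = 13, A[2][1] + B[1][2] = 0 + 4 = 4, A[2][2] + B[2][2] = 7 + -3 = 4) = 4 (attained at k = 1)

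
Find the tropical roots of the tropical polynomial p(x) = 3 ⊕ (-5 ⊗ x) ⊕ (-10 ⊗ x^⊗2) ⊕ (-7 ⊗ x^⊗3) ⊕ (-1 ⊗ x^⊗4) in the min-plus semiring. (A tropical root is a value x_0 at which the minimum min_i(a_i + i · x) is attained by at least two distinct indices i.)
Roots: {-6, -3, 5, 8}

Each tropical root is a break point of the lower envelope of the lines y = a_i + i · x (there are 5 lines, with slopes 0, 1, ..., 4). Only the lines that attain the minimum somewhere contribute to roots; other lines are dominated. Here the surviving (envelope) indices are i = 4, i = 3, i = 2, i = 1, i = 0.
Intersections between consecutive envelope lines give the roots: for adjacent envelope indices i < j the intersection is x = (a_i − a_j) / (j − i). Reading off the sorted break points: {-6, -3, 5, 8}.
Verification: at each break x_0, at least two indices attain the minimum of min_i(a_i + i · x_0).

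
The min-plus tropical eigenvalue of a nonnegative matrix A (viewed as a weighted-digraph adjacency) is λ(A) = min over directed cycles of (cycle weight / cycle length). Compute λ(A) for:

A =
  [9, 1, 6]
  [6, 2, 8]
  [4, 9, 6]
λ(A) = 2

Enumerate directed cycles and compute their means (weight / length). Sample:
  cycle 0 → 0: weight = 9, length = 1, mean = 9/1 ≈ 9.000
  cycle 1 → 1: weight = 2, length = 1, mean = 2/1 ≈ 2.000
  cycle 2 → 2: weight = 6, length = 1, mean = 6/1 ≈ 6.000
  cycle 0 → 1 → 0: weight = 7, length = 2, mean = 7/2 ≈ 3.500
  cycle 0 → 2 → 0: weight = 10, length = 2, mean = 10/2 ≈ 5.000
  cycle 1 → 0 → 1: weight = 7, length = 2, mean = 7/2 ≈ 3.500
Minimum mean = 2.000, attained e.g. along the cycle 1 → 1 with weight 2 and length 1. So λ(A) = 2/1 = 2.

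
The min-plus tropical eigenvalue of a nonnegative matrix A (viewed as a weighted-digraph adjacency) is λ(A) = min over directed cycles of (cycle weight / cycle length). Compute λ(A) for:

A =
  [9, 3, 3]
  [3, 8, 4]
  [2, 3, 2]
λ(A) = 2

Enumerate directed cycles and compute their means (weight / length). Sample:
  cycle 0 → 0: weight = 9, length = 1, mean = 9/1 ≈ 9.000
  cycle 1 → 1: weight = 8, length = 1, mean = 8/1 ≈ 8.000
  cycle 2 → 2: weight = 2, length = 1, mean = 2/1 ≈ 2.000
  cycle 0 → 1 → 0: weight = 6, length = 2, mean = 6/2 ≈ 3.000
  cycle 0 → 2 → 0: weight = 5, length = 2, mean = 5/2 ≈ 2.500
  cycle 1 → 0 → 1: weight = 6, length = 2, mean = 6/2 ≈ 3.000
Minimum mean = 2.000, attained e.g. along the cycle 2 → 2 with weight 2 and length 1. So λ(A) = 2/1 = 2.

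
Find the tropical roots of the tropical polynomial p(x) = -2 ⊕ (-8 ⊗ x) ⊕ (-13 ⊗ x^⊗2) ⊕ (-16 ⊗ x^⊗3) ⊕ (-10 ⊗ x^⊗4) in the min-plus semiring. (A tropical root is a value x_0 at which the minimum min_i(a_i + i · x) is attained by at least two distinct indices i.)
Roots: {-6, 3, 5, 6}

Each tropical root is a break point of the lower envelope of the lines y = a_i + i · x (there are 5 lines, with slopes 0, 1, ..., 4). Only the lines that attain the minimum somewhere contribute to roots; other lines are dominated. Here the surviving (envelope) indices are i = 4, i = 3, i = 2, i = 1, i = 0.
Intersections between consecutive envelope lines give the roots: for adjacent envelope indices i < j the intersection is x = (a_i − a_j) / (j − i). Reading off the sorted break points: {-6, 3, 5, 6}.
Verification: at each break x_0, at least two indices attain the minimum of min_i(a_i + i · x_0).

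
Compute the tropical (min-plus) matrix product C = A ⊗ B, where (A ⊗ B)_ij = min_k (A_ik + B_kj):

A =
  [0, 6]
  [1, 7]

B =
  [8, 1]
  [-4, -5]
A ⊗ B =
  [2, 1]
  [3, 2]

Apply the min-plus product entry-by-entry:
  C[0][0] = min over k of (A[0][0] + B[0][0] = 0 + 8 = 8, A[0][1] + B[1][0] = 6 + -4 = 2) = 2 (attained at k = 1)
  C[0][1] = min over k of (A[0][0] + B[0][1] = 0 + 1 = 1, A[0][1] + B[1][1] = 6 + -5 = 1) = 1 (attained at k = 0)
  C[1][0] = min over k of (A[1][0] + B[0][0] = 1 + 8 = 9, A[1][1] + B[1][0] = 7 + -4 = 3) = 3 (attained at k = 1)
  C[1][1] = min over k of (A[1][0] + B[0][1] = 1 + 1 = 2, A[1][1] + B[1][1] = 7 + -5 = 2) = 2 (attained at k = 0)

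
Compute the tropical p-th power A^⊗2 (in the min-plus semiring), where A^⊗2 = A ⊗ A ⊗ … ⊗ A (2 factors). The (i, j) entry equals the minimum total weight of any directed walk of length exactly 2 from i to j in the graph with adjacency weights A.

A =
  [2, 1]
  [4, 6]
A^⊗2 =
  [4, 3]
  [6, 5]

Each entry (A^⊗2)_ij equals the minimum over all length-2 walks i = v_0 → v_1 → … → v_2 = j of Σ_t A[v_t][v_{t+1}]. For example, for (i, j) = (0, 1) we minimise over 2 possible intermediate vertex sequences; the minimum is 3, attained along the walk 0 → 0 → 1.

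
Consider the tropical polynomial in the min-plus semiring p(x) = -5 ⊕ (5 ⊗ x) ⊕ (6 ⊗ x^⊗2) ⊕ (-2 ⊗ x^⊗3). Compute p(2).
p(2) = -5

A tropical monomial a ⊗ x^⊗i evaluates to a + i · x. Evaluating each term at x = 2:
  Term 0 contributes -5 + 0 · 2 = -5
  Term 1 contributes 5 + 1 · 2 = 7
  Term 2 contributes 6 + 2 · 2 = 10
  Term 3 contributes -2 + 3 · 2 = 4
p(2) = ⊕ of these = min[-5, 7, 10, 4] = -5.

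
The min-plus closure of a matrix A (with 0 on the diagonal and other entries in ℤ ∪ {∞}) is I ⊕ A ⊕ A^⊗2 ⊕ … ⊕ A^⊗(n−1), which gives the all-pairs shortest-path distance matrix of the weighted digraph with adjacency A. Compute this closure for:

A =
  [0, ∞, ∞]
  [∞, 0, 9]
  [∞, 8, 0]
Closure =
  [0, ∞, ∞]
  [∞, 0, 9]
  [∞, 8, 0]

This is the Floyd-Warshall all-pairs shortest-path computation. For each intermediate vertex k = 0, 1, …, 2, update dist[i][j] ← min(dist[i][j], dist[i][k] + dist[k][j]). The final matrix gives, for each (i, j), the minimum total weight of any directed path from i to j (possibly empty when i = j).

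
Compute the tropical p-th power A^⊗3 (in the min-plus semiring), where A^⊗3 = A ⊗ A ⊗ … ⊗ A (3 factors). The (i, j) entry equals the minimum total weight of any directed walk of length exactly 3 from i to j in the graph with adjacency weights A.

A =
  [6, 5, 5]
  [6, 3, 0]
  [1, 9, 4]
A^⊗3 =
  [6, 11, 8]
  [4, 6, 6]
  [7, 9, 6]

Each entry (A^⊗3)_ij equals the minimum over all length-3 walks i = v_0 → v_1 → … → v_3 = j of Σ_t A[v_t][v_{t+1}]. For example, for (i, j) = (0, 2) we minimise over 9 possible intermediate vertex sequences; the minimum is 8, attained along the walk 0 → 1 → 1 → 2.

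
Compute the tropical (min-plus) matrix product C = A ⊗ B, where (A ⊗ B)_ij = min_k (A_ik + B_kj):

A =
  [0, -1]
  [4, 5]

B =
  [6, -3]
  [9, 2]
A ⊗ B =
  [6, -3]
  [10, 1]

Apply the min-plus product entry-by-entry:
  C[0][0] = min over k of (A[0][0] + B[0][0] = 0 + 6 = 6, A[0][1] + B[1][0] = -1 + 9 = 8) = 6 (attained at k = 0)
  C[0][1] = min over k of (A[0][0] + B[0][1] = 0 + -3 = -3, A[0][1] + B[1][1] = -1 + 2 = 1) = -3 (attained at k = 0)
  C[1][0] = min over k of (A[1][0] + B[0][0] = 4 + 6 = 10, A[1][1] + B[1][0] = 5 + 9 = 14) = 10 (attained at k = 0)
  C[1][1] = min over k of (A[1][0] + B[0][1] = 4 + -3 = 1, A[1][1] + B[1][1] = 5 + 2 = 7) = 1 (attained at k = 0)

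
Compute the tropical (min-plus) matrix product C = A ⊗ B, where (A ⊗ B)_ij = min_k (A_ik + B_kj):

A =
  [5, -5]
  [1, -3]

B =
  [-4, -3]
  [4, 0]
A ⊗ B =
  [-1, -5]
  [-3, -3]

Apply the min-plus product entry-by-entry:
  C[0][0] = min over k of (A[0][0] + B[0][0] = 5 + -4 = 1, A[0][1] + B[1][0] = -5 + 4 = -1) = -1 (attained at k = 1)
  C[0][1] = min over k of (A[0][0] + B[0][1] = 5 + -3 = 2, A[0][1] + B[1][1] = -5 + 0 = -5) = -5 (attained at k = 1)
  C[1][0] = min over k of (A[1][0] + B[0][0] = 1 + -4 = -3, A[1][1] + B[1][0] = -3 + 4 = 1) = -3 (attained at k = 0)
  C[1][1] = min over k of (A[1][0] + B[0][1] = 1 + -3 = -2, A[1][1] + B[1][1] = -3 + 0 = -3) = -3 (attained at k = 1)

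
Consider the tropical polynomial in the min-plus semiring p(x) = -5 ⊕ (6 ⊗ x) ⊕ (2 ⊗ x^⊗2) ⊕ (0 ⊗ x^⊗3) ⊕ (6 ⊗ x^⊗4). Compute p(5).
p(5) = -5

A tropical monomial a ⊗ x^⊗i evaluates to a + i · x. Evaluating each term at x = 5:
  Term 0 contributes -5 + 0 · 5 = -5
  Term 1 contributes 6 + 1 · 5 = 11
  Term 2 contributes 2 + 2 · 5 = 12
  Term 3 contributes 0 + 3 · 5 = 15
  Term 4 contributes 6 + 4 · 5 = 26
p(5) = ⊕ of these = min[-5, 11, 12, 15, 26] = -5.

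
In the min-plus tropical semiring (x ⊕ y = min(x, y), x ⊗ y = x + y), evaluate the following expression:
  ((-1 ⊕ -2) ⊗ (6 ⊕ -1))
((-1 ⊕ -2) ⊗ (6 ⊕ -1)) = -3

Expand innermost to outermost. Recall ⊕ takes the minimum of its arguments and ⊗ takes their sum. Working out the expression ((-1 ⊕ -2) ⊗ (6 ⊕ -1)) gives -3.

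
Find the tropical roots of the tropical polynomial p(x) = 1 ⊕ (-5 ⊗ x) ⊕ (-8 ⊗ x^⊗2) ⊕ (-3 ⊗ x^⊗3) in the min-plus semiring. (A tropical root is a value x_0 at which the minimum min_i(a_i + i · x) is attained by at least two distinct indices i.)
Roots: {-5, 3, 6}

Each tropical root is a break point of the lower envelope of the lines y = a_i + i · x (there are 4 lines, with slopes 0, 1, ..., 3). Only the lines that attain the minimum somewhere contribute to roots; other lines are dominated. Here the surviving (envelope) indices are i = 3, i = 2, i = 1, i = 0.
Intersections between consecutive envelope lines give the roots: for adjacent envelope indices i < j the intersection is x = (a_i − a_j) / (j − i). Reading off the sorted break points: {-5, 3, 6}.
Verification: at each break x_0, at least two indices attain the minimum of min_i(a_i + i · x_0).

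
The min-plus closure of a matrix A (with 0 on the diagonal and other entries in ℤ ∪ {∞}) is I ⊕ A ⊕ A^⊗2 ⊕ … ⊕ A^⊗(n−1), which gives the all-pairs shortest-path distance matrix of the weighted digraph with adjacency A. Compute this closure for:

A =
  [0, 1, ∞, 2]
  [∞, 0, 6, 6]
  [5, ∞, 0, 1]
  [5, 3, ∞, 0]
Closure =
  [0, 1, 7, 2]
  [11, 0, 6, 6]
  [5, 4, 0, 1]
  [5, 3, 9, 0]

This is the Floyd-Warshall all-pairs shortest-path computation. For each intermediate vertex k = 0, 1, …, 3, update dist[i][j] ← min(dist[i][j], dist[i][k] + dist[k][j]). The final matrix gives, for each (i, j), the minimum total weight of any directed path from i to j (possibly empty when i = j).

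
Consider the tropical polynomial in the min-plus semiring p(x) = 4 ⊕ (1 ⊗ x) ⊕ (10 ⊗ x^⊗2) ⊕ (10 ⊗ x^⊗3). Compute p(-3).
p(-3) = -2

A tropical monomial a ⊗ x^⊗i evaluates to a + i · x. Evaluating each term at x = -3:
  Term 0 contributes 4 + 0 · -3 = 4
  Term 1 contributes 1 + 1 · -3 = -2
  Term 2 contributes 10 + 2 · -3 = 4
  Term 3 contributes 10 + 3 · -3 = 1
p(-3) = ⊕ of these = min[4, -2, 4, 1] = -2.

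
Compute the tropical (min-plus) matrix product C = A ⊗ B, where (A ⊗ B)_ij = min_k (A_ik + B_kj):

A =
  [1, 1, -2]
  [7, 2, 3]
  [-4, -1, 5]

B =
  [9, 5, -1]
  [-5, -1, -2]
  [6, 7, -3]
A ⊗ B =
  [-4, 0, -5]
  [-3, 1, 0]
  [-6, -2, -5]

Apply the min-plus product entry-by-entry:
  C[0][0] = min over k of (A[0][0] + B[0][0] = 1 + 9 = 10, A[0][1] + B[1][0] = 1 + -5 = -4, A[0][2] + B[2][0] = -2 + 6 = 4) = -4 (attained at k = 1)
  C[0][1] = min over k of (A[0][0] + B[0][1] = 1 + 5 = 6, A[0][1] + B[1][1] = 1 + -1 = 0, A[0][2] + B[2][1] = -2 + 7 = 5) = 0 (attained at k = 1)
  C[0][2] = min over k of (A[0][0] + B[0][2] = 1 + -1 = 0, A[0][1] + B[1][2] = 1 + -2 = -1, A[0][2] + B[2][2] = -2 + -3 = -5) = -5 (attained at k = 2)
  C[1][0] = min over k of (A[1][0] + B[0][0] = 7 + 9 = 16, A[1][1] + B[1][0] = 2 + -5 = -3, A[1][2] + B[2][0] = 3 + 6 = 9) = -3 (attained at k = 1)
  C[1][1] = min over k of (A[1][0] + B[0][1] = 7 + 5 = 12, A[1][1] + B[1][1] = 2 + -1 = 1, A[1][2] + B[2][1] = 3 + 7 = 10) = 1 (attained at k = 1)
  C[1][2] = min over k of (A[1][0] + B[0][2] = 7 + -1 = 6, A[1][1] + B[1][2] = 2 + -2 = 0, A[1][2] + B[2][2] = 3 + -3 = 0) = 0 (attained at k = 1)
  C[2][0] = min over k of (A[2][0] + B[0][0] = -4 + 9 = 5, A[2][1] + B[1][0] = -1 + -5 = -6, A[2][2] + B[2][0] = 5 + 6 = 11) = -6 (attained at k = 1)
  C[2][1] = min over k of (A[2][0] + B[0][1] = -4 + 5 = 1, A[2][1] + B[1][1] = -1 + -1 = -2, A[2][2] + B[2][1] = 5 + 7 = 12) = -2 (attained at k = 1)
  C[2][2] = min over k of (A[2][0] + B[0][2] = -4 + -1 = -5, A[2][1] + B[1][2] = -1 + -2 = -3, A[2][2] + B[2][2] = 5 + -3 = 2) = -5 (attained at k = 0)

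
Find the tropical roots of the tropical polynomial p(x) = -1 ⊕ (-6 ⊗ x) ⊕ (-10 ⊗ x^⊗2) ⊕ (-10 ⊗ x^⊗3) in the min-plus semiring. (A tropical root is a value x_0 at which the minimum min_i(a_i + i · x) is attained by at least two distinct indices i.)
Roots: {0, 4, 5}

Each tropical root is a break point of the lower envelope of the lines y = a_i + i · x (there are 4 lines, with slopes 0, 1, ..., 3). Only the lines that attain the minimum somewhere contribute to roots; other lines are dominated. Here the surviving (envelope) indices are i = 3, i = 2, i = 1, i = 0.
Intersections between consecutive envelope lines give the roots: for adjacent envelope indices i < j the intersection is x = (a_i − a_j) / (j − i). Reading off the sorted break points: {0, 4, 5}.
Verification: at each break x_0, at least two indices attain the minimum of min_i(a_i + i · x_0).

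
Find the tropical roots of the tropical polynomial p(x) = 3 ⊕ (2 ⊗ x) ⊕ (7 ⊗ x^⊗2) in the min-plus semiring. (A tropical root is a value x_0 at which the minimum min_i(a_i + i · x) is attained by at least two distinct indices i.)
Roots: {-5, 1}

Each tropical root is a break point of the lower envelope of the lines y = a_i + i · x (there are 3 lines, with slopes 0, 1, ..., 2). Only the lines that attain the minimum somewhere contribute to roots; other lines are dominated. Here the surviving (envelope) indices are i = 2, i = 1, i = 0.
Intersections between consecutive envelope lines give the roots: for adjacent envelope indices i < j the intersection is x = (a_i − a_j) / (j − i). Reading off the sorted break points: {-5, 1}.
Verification: at each break x_0, at least two indices attain the minimum of min_i(a_i + i · x_0).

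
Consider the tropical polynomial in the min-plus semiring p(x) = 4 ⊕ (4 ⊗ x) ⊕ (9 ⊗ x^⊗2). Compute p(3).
p(3) = 4

A tropical monomial a ⊗ x^⊗i evaluates to a + i · x. Evaluating each term at x = 3:
  Term 0 contributes 4 + 0 · 3 = 4
  Term 1 contributes 4 + 1 · 3 = 7
  Term 2 contributes 9 + 2 · 3 = 15
p(3) = ⊕ of these = min[4, 7, 15] = 4.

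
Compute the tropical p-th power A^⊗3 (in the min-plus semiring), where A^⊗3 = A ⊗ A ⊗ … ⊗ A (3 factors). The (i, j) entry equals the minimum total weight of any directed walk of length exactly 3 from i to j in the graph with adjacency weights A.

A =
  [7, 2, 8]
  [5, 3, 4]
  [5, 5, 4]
A^⊗3 =
  [10, 8, 9]
  [11, 9, 10]
  [12, 10, 11]

Each entry (A^⊗3)_ij equals the minimum over all length-3 walks i = v_0 → v_1 → … → v_3 = j of Σ_t A[v_t][v_{t+1}]. For example, for (i, j) = (0, 2) we minimise over 9 possible intermediate vertex sequences; the minimum is 9, attained along the walk 0 → 1 → 1 → 2.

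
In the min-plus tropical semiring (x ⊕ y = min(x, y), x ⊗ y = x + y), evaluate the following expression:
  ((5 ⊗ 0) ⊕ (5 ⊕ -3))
((5 ⊗ 0) ⊕ (5 ⊕ -3)) = -3

Expand innermost to outermost. Recall ⊕ takes the minimum of its arguments and ⊗ takes their sum. Working out the expression ((5 ⊗ 0) ⊕ (5 ⊕ -3)) gives -3.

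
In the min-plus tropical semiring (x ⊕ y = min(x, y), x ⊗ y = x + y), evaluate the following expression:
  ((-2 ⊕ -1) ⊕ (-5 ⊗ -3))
((-2 ⊕ -1) ⊕ (-5 ⊗ -3)) = -8

Expand innermost to outermost. Recall ⊕ takes the minimum of its arguments and ⊗ takes their sum. Working out the expression ((-2 ⊕ -1) ⊕ (-5 ⊗ -3)) gives -8.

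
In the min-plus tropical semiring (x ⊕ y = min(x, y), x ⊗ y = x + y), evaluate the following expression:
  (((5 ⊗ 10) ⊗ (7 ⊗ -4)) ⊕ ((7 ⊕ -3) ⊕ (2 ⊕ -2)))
(((5 ⊗ 10) ⊗ (7 ⊗ -4)) ⊕ ((7 ⊕ -3) ⊕ (2 ⊕ -2))) = -3

Expand innermost to outermost. Recall ⊕ takes the minimum of its arguments and ⊗ takes their sum. Working out the expression (((5 ⊗ 10) ⊗ (7 ⊗ -4)) ⊕ ((7 ⊕ -3) ⊕ (2 ⊕ -2))) gives -3.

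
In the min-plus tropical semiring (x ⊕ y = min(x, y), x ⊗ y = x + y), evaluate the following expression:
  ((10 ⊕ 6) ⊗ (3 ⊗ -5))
((10 ⊕ 6) ⊗ (3 ⊗ -5)) = 4

Expand innermost to outermost. Recall ⊕ takes the minimum of its arguments and ⊗ takes their sum. Working out the expression ((10 ⊕ 6) ⊗ (3 ⊗ -5)) gives 4.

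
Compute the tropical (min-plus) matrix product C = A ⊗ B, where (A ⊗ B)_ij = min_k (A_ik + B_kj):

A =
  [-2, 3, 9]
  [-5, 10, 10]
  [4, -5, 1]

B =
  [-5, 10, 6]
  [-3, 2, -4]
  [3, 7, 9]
A ⊗ B =
  [-7, 5, -1]
  [-10, 5, 1]
  [-8, -3, -9]

Apply the min-plus product entry-by-entry:
  C[0][0] = min over k of (A[0][0] + B[0][0] = -2 + -5 = -7, A[0][1] + B[1][0] = 3 + -3 = 0, A[0][2] + B[2][0] = 9 + 3 = 12) = -7 (attained at k = 0)
  C[0][1] = min over k of (A[0][0] + B[0][1] = -2 + 10 = 8, A[0][1] + B[1][1] = 3 + 2 = 5, A[0][2] + B[2][1] = 9 + 7 = 16) = 5 (attained at k = 1)
  C[0][2] = min over k of (A[0][0] + B[0][2] = -2 + 6 = 4, A[0][1] + B[1][2] = 3 + -4 = -1, A[0][2] + B[2][2] = 9 + 9 = 18) = -1 (attained at k = 1)
  C[1][0] = min over k of (A[1][0] + B[0][0] = -5 + -5 = -10, A[1][1] + B[1][0] = 10 + -3 = 7, A[1][2] + B[2][0] = 10 + 3 = 13) = -10 (attained at k = 0)
  C[1][1] = min over k of (A[1][0] + B[0][1] = -5 + 10 = 5, A[1][1] + B[1][1] = 10 + 2 = 12, A[1][2] + B[2][1] = 10 + 7 = 17) = 5 (attained at k = 0)
  C[1][2] = min over k of (A[1][0] + B[0][2] = -5 + 6 = 1, A[1][1] + B[1][2] = 10 + -4 = 6, A[1][2] + B[2][2] = 10 + 9 = 19) = 1 (attained at k = 0)
  C[2][0] = min over k of (A[2][0] + B[0][0] = 4 + -5 = -1, A[2][1] + B[1][0] = -5 + -3 = -8, A[2][2] + B[2][0] = 1 + 3 = 4) = -8 (attained at k = 1)
  C[2][1] = min over k of (A[2][0] + B[0][1] = 4 + 10 = 14, A[2][1] + B[1][1] = -5 + 2 = -3, A[2][2] + B[2][1] = 1 + 7 = 8) = -3 (attained at k = 1)
  C[2][2] = min over k of (A[2][0] + B[0][2] = 4 + 6 = 10, A[2][1] + B[1][2] = -5 + -4 = -9, A[2][2] + B[2][2] = 1 + 9 = 10) = -9 (attained at k = 1)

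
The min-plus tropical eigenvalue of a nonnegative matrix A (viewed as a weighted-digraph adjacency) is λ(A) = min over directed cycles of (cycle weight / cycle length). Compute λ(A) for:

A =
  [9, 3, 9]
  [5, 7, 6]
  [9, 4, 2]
λ(A) = 2

Enumerate directed cycles and compute their means (weight / length). Sample:
  cycle 0 → 0: weight = 9, length = 1, mean = 9/1 ≈ 9.000
  cycle 1 → 1: weight = 7, length = 1, mean = 7/1 ≈ 7.000
  cycle 2 → 2: weight = 2, length = 1, mean = 2/1 ≈ 2.000
  cycle 0 → 1 → 0: weight = 8, length = 2, mean = 8/2 ≈ 4.000
  cycle 0 → 2 → 0: weight = 18, length = 2, mean = 18/2 ≈ 9.000
  cycle 1 → 0 → 1: weight = 8, length = 2, mean = 8/2 ≈ 4.000
Minimum mean = 2.000, attained e.g. along the cycle 2 → 2 with weight 2 and length 1. So λ(A) = 2/1 = 2.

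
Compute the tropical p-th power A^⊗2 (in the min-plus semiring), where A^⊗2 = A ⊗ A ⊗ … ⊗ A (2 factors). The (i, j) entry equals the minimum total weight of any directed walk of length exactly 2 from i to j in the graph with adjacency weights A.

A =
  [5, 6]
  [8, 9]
A^⊗2 =
  [10, 11]
  [13, 14]

Each entry (A^⊗2)_ij equals the minimum over all length-2 walks i = v_0 → v_1 → … → v_2 = j of Σ_t A[v_t][v_{t+1}]. For example, for (i, j) = (0, 1) we minimise over 2 possible intermediate vertex sequences; the minimum is 11, attained along the walk 0 → 0 → 1.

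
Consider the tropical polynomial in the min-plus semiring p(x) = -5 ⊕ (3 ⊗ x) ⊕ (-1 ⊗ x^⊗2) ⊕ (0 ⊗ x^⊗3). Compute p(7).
p(7) = -5

A tropical monomial a ⊗ x^⊗i evaluates to a + i · x. Evaluating each term at x = 7:
  Term 0 contributes -5 + 0 · 7 = -5
  Term 1 contributes 3 + 1 · 7 = 10
  Term 2 contributes -1 + 2 · 7 = 13
  Term 3 contributes 0 + 3 · 7 = 21
p(7) = ⊕ of these = min[-5, 10, 13, 21] = -5.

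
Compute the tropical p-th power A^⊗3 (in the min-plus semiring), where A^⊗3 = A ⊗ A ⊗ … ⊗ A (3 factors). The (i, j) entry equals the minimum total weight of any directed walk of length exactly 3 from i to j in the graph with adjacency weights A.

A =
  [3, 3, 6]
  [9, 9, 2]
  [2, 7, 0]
A^⊗3 =
  [7, 9, 5]
  [4, 7, 2]
  [2, 5, 0]

Each entry (A^⊗3)_ij equals the minimum over all length-3 walks i = v_0 → v_1 → … → v_3 = j of Σ_t A[v_t][v_{t+1}]. For example, for (i, j) = (0, 2) we minimise over 9 possible intermediate vertex sequences; the minimum is 5, attained along the walk 0 → 1 → 2 → 2.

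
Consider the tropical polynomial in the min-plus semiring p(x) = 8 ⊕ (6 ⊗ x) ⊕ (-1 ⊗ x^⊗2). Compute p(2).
p(2) = 3

A tropical monomial a ⊗ x^⊗i evaluates to a + i · x. Evaluating each term at x = 2:
  Term 0 contributes 8 + 0 · 2 = 8
  Term 1 contributes 6 + 1 · 2 = 8
  Term 2 contributes -1 + 2 · 2 = 3
p(2) = ⊕ of these = min[8, 8, 3] = 3.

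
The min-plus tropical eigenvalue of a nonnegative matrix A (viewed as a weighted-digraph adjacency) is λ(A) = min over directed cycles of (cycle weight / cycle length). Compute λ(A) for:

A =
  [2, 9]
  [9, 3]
λ(A) = 2

Enumerate directed cycles and compute their means (weight / length). Sample:
  cycle 0 → 0: weight = 2, length = 1, mean = 2/1 ≈ 2.000
  cycle 1 → 1: weight = 3, length = 1, mean = 3/1 ≈ 3.000
  cycle 0 → 1 → 0: weight = 18, length = 2, mean = 18/2 ≈ 9.000
  cycle 1 → 0 → 1: weight = 18, length = 2, mean = 18/2 ≈ 9.000
Minimum mean = 2.000, attained e.g. along the cycle 0 → 0 with weight 2 and length 1. So λ(A) = 2/1 = 2.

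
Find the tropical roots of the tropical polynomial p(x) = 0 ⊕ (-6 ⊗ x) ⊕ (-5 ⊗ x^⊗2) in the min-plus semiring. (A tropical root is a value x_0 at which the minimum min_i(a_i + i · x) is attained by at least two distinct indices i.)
Roots: {-1, 6}

Each tropical root is a break point of the lower envelope of the lines y = a_i + i · x (there are 3 lines, with slopes 0, 1, ..., 2). Only the lines that attain the minimum somewhere contribute to roots; other lines are dominated. Here the surviving (envelope) indices are i = 2, i = 1, i = 0.
Intersections between consecutive envelope lines give the roots: for adjacent envelope indices i < j the intersection is x = (a_i − a_j) / (j − i). Reading off the sorted break points: {-1, 6}.
Verification: at each break x_0, at least two indices attain the minimum of min_i(a_i + i · x_0).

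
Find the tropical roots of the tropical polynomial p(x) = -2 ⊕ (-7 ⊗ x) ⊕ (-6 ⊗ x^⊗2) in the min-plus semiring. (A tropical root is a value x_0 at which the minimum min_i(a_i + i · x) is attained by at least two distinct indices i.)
Roots: {-1, 5}

Each tropical root is a break point of the lower envelope of the lines y = a_i + i · x (there are 3 lines, with slopes 0, 1, ..., 2). Only the lines that attain the minimum somewhere contribute to roots; other lines are dominated. Here the surviving (envelope) indices are i = 2, i = 1, i = 0.
Intersections between consecutive envelope lines give the roots: for adjacent envelope indices i < j the intersection is x = (a_i − a_j) / (j − i). Reading off the sorted break points: {-1, 5}.
Verification: at each break x_0, at least two indices attain the minimum of min_i(a_i + i · x_0).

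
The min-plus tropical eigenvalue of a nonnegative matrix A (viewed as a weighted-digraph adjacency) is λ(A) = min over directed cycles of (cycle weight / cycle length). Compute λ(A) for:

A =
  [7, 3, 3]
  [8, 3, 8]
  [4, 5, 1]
λ(A) = 1

Enumerate directed cycles and compute their means (weight / length). Sample:
  cycle 0 → 0: weight = 7, length = 1, mean = 7/1 ≈ 7.000
  cycle 1 → 1: weight = 3, length = 1, mean = 3/1 ≈ 3.000
  cycle 2 → 2: weight = 1, length = 1, mean = 1/1 ≈ 1.000
  cycle 0 → 1 → 0: weight = 11, length = 2, mean = 11/2 ≈ 5.500
  cycle 0 → 2 → 0: weight = 7, length = 2, mean = 7/2 ≈ 3.500
  cycle 1 → 0 → 1: weight = 11, length = 2, mean = 11/2 ≈ 5.500
Minimum mean = 1.000, attained e.g. along the cycle 2 → 2 with weight 1 and length 1. So λ(A) = 1/1 = 1.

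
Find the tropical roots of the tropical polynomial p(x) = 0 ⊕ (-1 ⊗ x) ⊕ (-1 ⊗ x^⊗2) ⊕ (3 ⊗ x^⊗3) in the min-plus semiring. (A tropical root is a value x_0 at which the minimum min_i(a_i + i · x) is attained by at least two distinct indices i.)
Roots: {-4, 0, 1}

Each tropical root is a break point of the lower envelope of the lines y = a_i + i · x (there are 4 lines, with slopes 0, 1, ..., 3). Only the lines that attain the minimum somewhere contribute to roots; other lines are dominated. Here the surviving (envelope) indices are i = 3, i = 2, i = 1, i = 0.
Intersections between consecutive envelope lines give the roots: for adjacent envelope indices i < j the intersection is x = (a_i − a_j) / (j − i). Reading off the sorted break points: {-4, 0, 1}.
Verification: at each break x_0, at least two indices attain the minimum of min_i(a_i + i · x_0).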